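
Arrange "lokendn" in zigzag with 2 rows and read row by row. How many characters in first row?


Zigzag "lokendn" into 2 rows:
Placing characters:
  'l' => row 0
  'o' => row 1
  'k' => row 0
  'e' => row 1
  'n' => row 0
  'd' => row 1
  'n' => row 0
Rows:
  Row 0: "lknn"
  Row 1: "oed"
First row length: 4

4


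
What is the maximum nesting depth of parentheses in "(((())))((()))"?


Input: "(((())))((()))"
Tracking depth:
  Position 0 '(': depth becomes 1
  Position 1 '(': depth becomes 2
  Position 2 '(': depth becomes 3
  Position 3 '(': depth becomes 4
  Position 4 ')': depth becomes 3
  Position 5 ')': depth becomes 2
  Position 6 ')': depth becomes 1
  Position 7 ')': depth becomes 0
  Position 8 '(': depth becomes 1
  Position 9 '(': depth becomes 2
  Position 10 '(': depth becomes 3
  Position 11 ')': depth becomes 2
  Position 12 ')': depth becomes 1
  Position 13 ')': depth becomes 0
Maximum depth reached: 4

4


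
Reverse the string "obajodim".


Input: obajodim
Reading characters right to left:
  Position 7: 'm'
  Position 6: 'i'
  Position 5: 'd'
  Position 4: 'o'
  Position 3: 'j'
  Position 2: 'a'
  Position 1: 'b'
  Position 0: 'o'
Reversed: midojabo

midojabo


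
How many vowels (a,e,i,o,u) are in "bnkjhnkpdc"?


Input: bnkjhnkpdc
Checking each character:
  'b' at position 0: consonant
  'n' at position 1: consonant
  'k' at position 2: consonant
  'j' at position 3: consonant
  'h' at position 4: consonant
  'n' at position 5: consonant
  'k' at position 6: consonant
  'p' at position 7: consonant
  'd' at position 8: consonant
  'c' at position 9: consonant
Total vowels: 0

0


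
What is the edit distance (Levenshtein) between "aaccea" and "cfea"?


Computing edit distance: "aaccea" -> "cfea"
DP table:
           c    f    e    a
      0    1    2    3    4
  a   1    1    2    3    3
  a   2    2    2    3    3
  c   3    2    3    3    4
  c   4    3    3    4    4
  e   5    4    4    3    4
  a   6    5    5    4    3
Edit distance = dp[6][4] = 3

3


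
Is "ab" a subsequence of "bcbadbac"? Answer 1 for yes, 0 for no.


Check if "ab" is a subsequence of "bcbadbac"
Greedy scan:
  Position 0 ('b'): no match needed
  Position 1 ('c'): no match needed
  Position 2 ('b'): no match needed
  Position 3 ('a'): matches sub[0] = 'a'
  Position 4 ('d'): no match needed
  Position 5 ('b'): matches sub[1] = 'b'
  Position 6 ('a'): no match needed
  Position 7 ('c'): no match needed
All 2 characters matched => is a subsequence

1


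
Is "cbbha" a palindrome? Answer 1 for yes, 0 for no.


Input: cbbha
Reversed: ahbbc
  Compare pos 0 ('c') with pos 4 ('a'): MISMATCH
  Compare pos 1 ('b') with pos 3 ('h'): MISMATCH
Result: not a palindrome

0


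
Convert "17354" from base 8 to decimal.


Input: "17354" in base 8
Positional expansion:
  Digit '1' (value 1) x 8^4 = 4096
  Digit '7' (value 7) x 8^3 = 3584
  Digit '3' (value 3) x 8^2 = 192
  Digit '5' (value 5) x 8^1 = 40
  Digit '4' (value 4) x 8^0 = 4
Sum = 7916

7916


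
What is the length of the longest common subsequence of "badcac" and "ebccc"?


LCS of "badcac" and "ebccc"
DP table:
           e    b    c    c    c
      0    0    0    0    0    0
  b   0    0    1    1    1    1
  a   0    0    1    1    1    1
  d   0    0    1    1    1    1
  c   0    0    1    2    2    2
  a   0    0    1    2    2    2
  c   0    0    1    2    3    3
LCS length = dp[6][5] = 3

3


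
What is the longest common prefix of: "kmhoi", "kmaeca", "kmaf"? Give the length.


Words: kmhoi, kmaeca, kmaf
  Position 0: all 'k' => match
  Position 1: all 'm' => match
  Position 2: ('h', 'a', 'a') => mismatch, stop
LCP = "km" (length 2)

2


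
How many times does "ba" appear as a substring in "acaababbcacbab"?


Searching for "ba" in "acaababbcacbab"
Scanning each position:
  Position 0: "ac" => no
  Position 1: "ca" => no
  Position 2: "aa" => no
  Position 3: "ab" => no
  Position 4: "ba" => MATCH
  Position 5: "ab" => no
  Position 6: "bb" => no
  Position 7: "bc" => no
  Position 8: "ca" => no
  Position 9: "ac" => no
  Position 10: "cb" => no
  Position 11: "ba" => MATCH
  Position 12: "ab" => no
Total occurrences: 2

2


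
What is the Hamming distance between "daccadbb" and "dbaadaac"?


Comparing "daccadbb" and "dbaadaac" position by position:
  Position 0: 'd' vs 'd' => same
  Position 1: 'a' vs 'b' => differ
  Position 2: 'c' vs 'a' => differ
  Position 3: 'c' vs 'a' => differ
  Position 4: 'a' vs 'd' => differ
  Position 5: 'd' vs 'a' => differ
  Position 6: 'b' vs 'a' => differ
  Position 7: 'b' vs 'c' => differ
Total differences (Hamming distance): 7

7


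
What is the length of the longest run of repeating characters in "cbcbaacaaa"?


Input: "cbcbaacaaa"
Scanning for longest run:
  Position 1 ('b'): new char, reset run to 1
  Position 2 ('c'): new char, reset run to 1
  Position 3 ('b'): new char, reset run to 1
  Position 4 ('a'): new char, reset run to 1
  Position 5 ('a'): continues run of 'a', length=2
  Position 6 ('c'): new char, reset run to 1
  Position 7 ('a'): new char, reset run to 1
  Position 8 ('a'): continues run of 'a', length=2
  Position 9 ('a'): continues run of 'a', length=3
Longest run: 'a' with length 3

3


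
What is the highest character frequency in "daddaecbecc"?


Input: daddaecbecc
Character counts:
  'a': 2
  'b': 1
  'c': 3
  'd': 3
  'e': 2
Maximum frequency: 3

3


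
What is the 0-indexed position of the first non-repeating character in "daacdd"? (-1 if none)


Input: daacdd
Character frequencies:
  'a': 2
  'c': 1
  'd': 3
Scanning left to right for freq == 1:
  Position 0 ('d'): freq=3, skip
  Position 1 ('a'): freq=2, skip
  Position 2 ('a'): freq=2, skip
  Position 3 ('c'): unique! => answer = 3

3


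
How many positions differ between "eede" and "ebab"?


Comparing "eede" and "ebab" position by position:
  Position 0: 'e' vs 'e' => same
  Position 1: 'e' vs 'b' => DIFFER
  Position 2: 'd' vs 'a' => DIFFER
  Position 3: 'e' vs 'b' => DIFFER
Positions that differ: 3

3


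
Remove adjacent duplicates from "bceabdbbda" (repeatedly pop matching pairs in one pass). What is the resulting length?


Input: bceabdbbda
Stack-based adjacent duplicate removal:
  Read 'b': push. Stack: b
  Read 'c': push. Stack: bc
  Read 'e': push. Stack: bce
  Read 'a': push. Stack: bcea
  Read 'b': push. Stack: bceab
  Read 'd': push. Stack: bceabd
  Read 'b': push. Stack: bceabdb
  Read 'b': matches stack top 'b' => pop. Stack: bceabd
  Read 'd': matches stack top 'd' => pop. Stack: bceab
  Read 'a': push. Stack: bceaba
Final stack: "bceaba" (length 6)

6


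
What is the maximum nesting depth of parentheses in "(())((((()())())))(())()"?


Input: "(())((((()())())))(())()"
Tracking depth:
  Position 0 '(': depth becomes 1
  Position 1 '(': depth becomes 2
  Position 2 ')': depth becomes 1
  Position 3 ')': depth becomes 0
  Position 4 '(': depth becomes 1
  Position 5 '(': depth becomes 2
  Position 6 '(': depth becomes 3
  Position 7 '(': depth becomes 4
  Position 8 '(': depth becomes 5
  Position 9 ')': depth becomes 4
  Position 10 '(': depth becomes 5
  Position 11 ')': depth becomes 4
  Position 12 ')': depth becomes 3
  Position 13 '(': depth becomes 4
  Position 14 ')': depth becomes 3
  Position 15 ')': depth becomes 2
  Position 16 ')': depth becomes 1
  Position 17 ')': depth becomes 0
  Position 18 '(': depth becomes 1
  Position 19 '(': depth becomes 2
  Position 20 ')': depth becomes 1
  Position 21 ')': depth becomes 0
  Position 22 '(': depth becomes 1
  Position 23 ')': depth becomes 0
Maximum depth reached: 5

5


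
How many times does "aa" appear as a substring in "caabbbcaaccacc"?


Searching for "aa" in "caabbbcaaccacc"
Scanning each position:
  Position 0: "ca" => no
  Position 1: "aa" => MATCH
  Position 2: "ab" => no
  Position 3: "bb" => no
  Position 4: "bb" => no
  Position 5: "bc" => no
  Position 6: "ca" => no
  Position 7: "aa" => MATCH
  Position 8: "ac" => no
  Position 9: "cc" => no
  Position 10: "ca" => no
  Position 11: "ac" => no
  Position 12: "cc" => no
Total occurrences: 2

2


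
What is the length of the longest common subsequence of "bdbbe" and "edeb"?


LCS of "bdbbe" and "edeb"
DP table:
           e    d    e    b
      0    0    0    0    0
  b   0    0    0    0    1
  d   0    0    1    1    1
  b   0    0    1    1    2
  b   0    0    1    1    2
  e   0    1    1    2    2
LCS length = dp[5][4] = 2

2


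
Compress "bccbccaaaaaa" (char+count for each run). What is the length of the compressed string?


Input: bccbccaaaaaa
Runs:
  'b' x 1 => "b1"
  'c' x 2 => "c2"
  'b' x 1 => "b1"
  'c' x 2 => "c2"
  'a' x 6 => "a6"
Compressed: "b1c2b1c2a6"
Compressed length: 10

10


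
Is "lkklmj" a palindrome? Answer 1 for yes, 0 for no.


Input: lkklmj
Reversed: jmlkkl
  Compare pos 0 ('l') with pos 5 ('j'): MISMATCH
  Compare pos 1 ('k') with pos 4 ('m'): MISMATCH
  Compare pos 2 ('k') with pos 3 ('l'): MISMATCH
Result: not a palindrome

0


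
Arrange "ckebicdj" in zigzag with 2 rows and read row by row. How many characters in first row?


Zigzag "ckebicdj" into 2 rows:
Placing characters:
  'c' => row 0
  'k' => row 1
  'e' => row 0
  'b' => row 1
  'i' => row 0
  'c' => row 1
  'd' => row 0
  'j' => row 1
Rows:
  Row 0: "ceid"
  Row 1: "kbcj"
First row length: 4

4


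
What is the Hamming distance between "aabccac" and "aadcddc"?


Comparing "aabccac" and "aadcddc" position by position:
  Position 0: 'a' vs 'a' => same
  Position 1: 'a' vs 'a' => same
  Position 2: 'b' vs 'd' => differ
  Position 3: 'c' vs 'c' => same
  Position 4: 'c' vs 'd' => differ
  Position 5: 'a' vs 'd' => differ
  Position 6: 'c' vs 'c' => same
Total differences (Hamming distance): 3

3


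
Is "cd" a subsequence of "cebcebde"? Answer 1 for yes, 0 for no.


Check if "cd" is a subsequence of "cebcebde"
Greedy scan:
  Position 0 ('c'): matches sub[0] = 'c'
  Position 1 ('e'): no match needed
  Position 2 ('b'): no match needed
  Position 3 ('c'): no match needed
  Position 4 ('e'): no match needed
  Position 5 ('b'): no match needed
  Position 6 ('d'): matches sub[1] = 'd'
  Position 7 ('e'): no match needed
All 2 characters matched => is a subsequence

1


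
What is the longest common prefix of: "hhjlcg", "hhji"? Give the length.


Words: hhjlcg, hhji
  Position 0: all 'h' => match
  Position 1: all 'h' => match
  Position 2: all 'j' => match
  Position 3: ('l', 'i') => mismatch, stop
LCP = "hhj" (length 3)

3


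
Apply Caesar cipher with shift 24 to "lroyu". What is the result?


Caesar cipher: shift "lroyu" by 24
  'l' (pos 11) + 24 = pos 9 = 'j'
  'r' (pos 17) + 24 = pos 15 = 'p'
  'o' (pos 14) + 24 = pos 12 = 'm'
  'y' (pos 24) + 24 = pos 22 = 'w'
  'u' (pos 20) + 24 = pos 18 = 's'
Result: jpmws

jpmws


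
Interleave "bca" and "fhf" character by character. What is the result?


Interleaving "bca" and "fhf":
  Position 0: 'b' from first, 'f' from second => "bf"
  Position 1: 'c' from first, 'h' from second => "ch"
  Position 2: 'a' from first, 'f' from second => "af"
Result: bfchaf

bfchaf


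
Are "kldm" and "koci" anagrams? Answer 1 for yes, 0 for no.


Strings: "kldm", "koci"
Sorted first:  dklm
Sorted second: ciko
Differ at position 0: 'd' vs 'c' => not anagrams

0


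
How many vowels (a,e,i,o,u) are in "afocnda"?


Input: afocnda
Checking each character:
  'a' at position 0: vowel (running total: 1)
  'f' at position 1: consonant
  'o' at position 2: vowel (running total: 2)
  'c' at position 3: consonant
  'n' at position 4: consonant
  'd' at position 5: consonant
  'a' at position 6: vowel (running total: 3)
Total vowels: 3

3


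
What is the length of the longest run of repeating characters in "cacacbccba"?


Input: "cacacbccba"
Scanning for longest run:
  Position 1 ('a'): new char, reset run to 1
  Position 2 ('c'): new char, reset run to 1
  Position 3 ('a'): new char, reset run to 1
  Position 4 ('c'): new char, reset run to 1
  Position 5 ('b'): new char, reset run to 1
  Position 6 ('c'): new char, reset run to 1
  Position 7 ('c'): continues run of 'c', length=2
  Position 8 ('b'): new char, reset run to 1
  Position 9 ('a'): new char, reset run to 1
Longest run: 'c' with length 2

2


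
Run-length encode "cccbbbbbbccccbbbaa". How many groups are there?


Input: cccbbbbbbccccbbbaa
Scanning for consecutive runs:
  Group 1: 'c' x 3 (positions 0-2)
  Group 2: 'b' x 6 (positions 3-8)
  Group 3: 'c' x 4 (positions 9-12)
  Group 4: 'b' x 3 (positions 13-15)
  Group 5: 'a' x 2 (positions 16-17)
Total groups: 5

5


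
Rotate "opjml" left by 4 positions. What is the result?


Input: "opjml", rotate left by 4
First 4 characters: "opjm"
Remaining characters: "l"
Concatenate remaining + first: "l" + "opjm" = "lopjm"

lopjm


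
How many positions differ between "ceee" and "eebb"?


Comparing "ceee" and "eebb" position by position:
  Position 0: 'c' vs 'e' => DIFFER
  Position 1: 'e' vs 'e' => same
  Position 2: 'e' vs 'b' => DIFFER
  Position 3: 'e' vs 'b' => DIFFER
Positions that differ: 3

3


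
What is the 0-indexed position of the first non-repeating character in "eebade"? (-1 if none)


Input: eebade
Character frequencies:
  'a': 1
  'b': 1
  'd': 1
  'e': 3
Scanning left to right for freq == 1:
  Position 0 ('e'): freq=3, skip
  Position 1 ('e'): freq=3, skip
  Position 2 ('b'): unique! => answer = 2

2


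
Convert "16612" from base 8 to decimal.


Input: "16612" in base 8
Positional expansion:
  Digit '1' (value 1) x 8^4 = 4096
  Digit '6' (value 6) x 8^3 = 3072
  Digit '6' (value 6) x 8^2 = 384
  Digit '1' (value 1) x 8^1 = 8
  Digit '2' (value 2) x 8^0 = 2
Sum = 7562

7562


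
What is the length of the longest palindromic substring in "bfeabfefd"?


Input: "bfeabfefd"
Checking substrings for palindromes:
  [5:8] "fef" (len 3) => palindrome
Longest palindromic substring: "fef" with length 3

3


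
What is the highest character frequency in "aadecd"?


Input: aadecd
Character counts:
  'a': 2
  'c': 1
  'd': 2
  'e': 1
Maximum frequency: 2

2


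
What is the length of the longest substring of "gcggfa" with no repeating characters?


Input: "gcggfa"
Sliding window (track last position of each char):
  Position 0 ('g'): window [0,0] length 1 -- new best
  Position 1 ('c'): window [0,1] length 2 -- new best
  Position 2 ('g'): repeat (last at 0), move window start to 1
  Position 2 ('g'): window [1,2] length 2
  Position 3 ('g'): repeat (last at 2), move window start to 3
  Position 3 ('g'): window [3,3] length 1
  Position 4 ('f'): window [3,4] length 2
  Position 5 ('a'): window [3,5] length 3 -- new best
Longest substring with no repeats: "gfa" with length 3

3


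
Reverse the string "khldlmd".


Input: khldlmd
Reading characters right to left:
  Position 6: 'd'
  Position 5: 'm'
  Position 4: 'l'
  Position 3: 'd'
  Position 2: 'l'
  Position 1: 'h'
  Position 0: 'k'
Reversed: dmldlhk

dmldlhk


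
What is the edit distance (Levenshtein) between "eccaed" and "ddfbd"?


Computing edit distance: "eccaed" -> "ddfbd"
DP table:
           d    d    f    b    d
      0    1    2    3    4    5
  e   1    1    2    3    4    5
  c   2    2    2    3    4    5
  c   3    3    3    3    4    5
  a   4    4    4    4    4    5
  e   5    5    5    5    5    5
  d   6    5    5    6    6    5
Edit distance = dp[6][5] = 5

5


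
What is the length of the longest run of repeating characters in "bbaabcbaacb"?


Input: "bbaabcbaacb"
Scanning for longest run:
  Position 1 ('b'): continues run of 'b', length=2
  Position 2 ('a'): new char, reset run to 1
  Position 3 ('a'): continues run of 'a', length=2
  Position 4 ('b'): new char, reset run to 1
  Position 5 ('c'): new char, reset run to 1
  Position 6 ('b'): new char, reset run to 1
  Position 7 ('a'): new char, reset run to 1
  Position 8 ('a'): continues run of 'a', length=2
  Position 9 ('c'): new char, reset run to 1
  Position 10 ('b'): new char, reset run to 1
Longest run: 'b' with length 2

2


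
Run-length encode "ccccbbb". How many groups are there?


Input: ccccbbb
Scanning for consecutive runs:
  Group 1: 'c' x 4 (positions 0-3)
  Group 2: 'b' x 3 (positions 4-6)
Total groups: 2

2


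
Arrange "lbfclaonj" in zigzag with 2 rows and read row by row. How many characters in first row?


Zigzag "lbfclaonj" into 2 rows:
Placing characters:
  'l' => row 0
  'b' => row 1
  'f' => row 0
  'c' => row 1
  'l' => row 0
  'a' => row 1
  'o' => row 0
  'n' => row 1
  'j' => row 0
Rows:
  Row 0: "lfloj"
  Row 1: "bcan"
First row length: 5

5


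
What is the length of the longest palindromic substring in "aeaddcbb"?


Input: "aeaddcbb"
Checking substrings for palindromes:
  [0:3] "aea" (len 3) => palindrome
  [3:5] "dd" (len 2) => palindrome
  [6:8] "bb" (len 2) => palindrome
Longest palindromic substring: "aea" with length 3

3


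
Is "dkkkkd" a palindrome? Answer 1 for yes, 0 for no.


Input: dkkkkd
Reversed: dkkkkd
  Compare pos 0 ('d') with pos 5 ('d'): match
  Compare pos 1 ('k') with pos 4 ('k'): match
  Compare pos 2 ('k') with pos 3 ('k'): match
Result: palindrome

1


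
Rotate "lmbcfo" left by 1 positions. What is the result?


Input: "lmbcfo", rotate left by 1
First 1 characters: "l"
Remaining characters: "mbcfo"
Concatenate remaining + first: "mbcfo" + "l" = "mbcfol"

mbcfol


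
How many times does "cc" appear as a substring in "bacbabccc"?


Searching for "cc" in "bacbabccc"
Scanning each position:
  Position 0: "ba" => no
  Position 1: "ac" => no
  Position 2: "cb" => no
  Position 3: "ba" => no
  Position 4: "ab" => no
  Position 5: "bc" => no
  Position 6: "cc" => MATCH
  Position 7: "cc" => MATCH
Total occurrences: 2

2


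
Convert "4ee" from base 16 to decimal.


Input: "4ee" in base 16
Positional expansion:
  Digit '4' (value 4) x 16^2 = 1024
  Digit 'e' (value 14) x 16^1 = 224
  Digit 'e' (value 14) x 16^0 = 14
Sum = 1262

1262


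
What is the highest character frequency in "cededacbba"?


Input: cededacbba
Character counts:
  'a': 2
  'b': 2
  'c': 2
  'd': 2
  'e': 2
Maximum frequency: 2

2


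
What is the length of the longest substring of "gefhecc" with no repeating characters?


Input: "gefhecc"
Sliding window (track last position of each char):
  Position 0 ('g'): window [0,0] length 1 -- new best
  Position 1 ('e'): window [0,1] length 2 -- new best
  Position 2 ('f'): window [0,2] length 3 -- new best
  Position 3 ('h'): window [0,3] length 4 -- new best
  Position 4 ('e'): repeat (last at 1), move window start to 2
  Position 4 ('e'): window [2,4] length 3
  Position 5 ('c'): window [2,5] length 4
  Position 6 ('c'): repeat (last at 5), move window start to 6
  Position 6 ('c'): window [6,6] length 1
Longest substring with no repeats: "gefh" with length 4

4


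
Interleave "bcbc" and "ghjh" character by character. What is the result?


Interleaving "bcbc" and "ghjh":
  Position 0: 'b' from first, 'g' from second => "bg"
  Position 1: 'c' from first, 'h' from second => "ch"
  Position 2: 'b' from first, 'j' from second => "bj"
  Position 3: 'c' from first, 'h' from second => "ch"
Result: bgchbjch

bgchbjch


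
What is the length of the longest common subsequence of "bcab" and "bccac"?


LCS of "bcab" and "bccac"
DP table:
           b    c    c    a    c
      0    0    0    0    0    0
  b   0    1    1    1    1    1
  c   0    1    2    2    2    2
  a   0    1    2    2    3    3
  b   0    1    2    2    3    3
LCS length = dp[4][5] = 3

3


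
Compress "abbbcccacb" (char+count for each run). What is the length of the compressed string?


Input: abbbcccacb
Runs:
  'a' x 1 => "a1"
  'b' x 3 => "b3"
  'c' x 3 => "c3"
  'a' x 1 => "a1"
  'c' x 1 => "c1"
  'b' x 1 => "b1"
Compressed: "a1b3c3a1c1b1"
Compressed length: 12

12


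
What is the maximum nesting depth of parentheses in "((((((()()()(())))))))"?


Input: "((((((()()()(())))))))"
Tracking depth:
  Position 0 '(': depth becomes 1
  Position 1 '(': depth becomes 2
  Position 2 '(': depth becomes 3
  Position 3 '(': depth becomes 4
  Position 4 '(': depth becomes 5
  Position 5 '(': depth becomes 6
  Position 6 '(': depth becomes 7
  Position 7 ')': depth becomes 6
  Position 8 '(': depth becomes 7
  Position 9 ')': depth becomes 6
  Position 10 '(': depth becomes 7
  Position 11 ')': depth becomes 6
  Position 12 '(': depth becomes 7
  Position 13 '(': depth becomes 8
  Position 14 ')': depth becomes 7
  Position 15 ')': depth becomes 6
  Position 16 ')': depth becomes 5
  Position 17 ')': depth becomes 4
  Position 18 ')': depth becomes 3
  Position 19 ')': depth becomes 2
  Position 20 ')': depth becomes 1
  Position 21 ')': depth becomes 0
Maximum depth reached: 8

8


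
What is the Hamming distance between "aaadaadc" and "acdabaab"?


Comparing "aaadaadc" and "acdabaab" position by position:
  Position 0: 'a' vs 'a' => same
  Position 1: 'a' vs 'c' => differ
  Position 2: 'a' vs 'd' => differ
  Position 3: 'd' vs 'a' => differ
  Position 4: 'a' vs 'b' => differ
  Position 5: 'a' vs 'a' => same
  Position 6: 'd' vs 'a' => differ
  Position 7: 'c' vs 'b' => differ
Total differences (Hamming distance): 6

6


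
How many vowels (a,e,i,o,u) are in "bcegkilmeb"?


Input: bcegkilmeb
Checking each character:
  'b' at position 0: consonant
  'c' at position 1: consonant
  'e' at position 2: vowel (running total: 1)
  'g' at position 3: consonant
  'k' at position 4: consonant
  'i' at position 5: vowel (running total: 2)
  'l' at position 6: consonant
  'm' at position 7: consonant
  'e' at position 8: vowel (running total: 3)
  'b' at position 9: consonant
Total vowels: 3

3


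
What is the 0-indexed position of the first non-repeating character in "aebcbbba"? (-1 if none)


Input: aebcbbba
Character frequencies:
  'a': 2
  'b': 4
  'c': 1
  'e': 1
Scanning left to right for freq == 1:
  Position 0 ('a'): freq=2, skip
  Position 1 ('e'): unique! => answer = 1

1


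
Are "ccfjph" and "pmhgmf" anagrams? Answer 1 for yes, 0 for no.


Strings: "ccfjph", "pmhgmf"
Sorted first:  ccfhjp
Sorted second: fghmmp
Differ at position 0: 'c' vs 'f' => not anagrams

0


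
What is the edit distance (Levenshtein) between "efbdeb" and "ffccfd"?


Computing edit distance: "efbdeb" -> "ffccfd"
DP table:
           f    f    c    c    f    d
      0    1    2    3    4    5    6
  e   1    1    2    3    4    5    6
  f   2    1    1    2    3    4    5
  b   3    2    2    2    3    4    5
  d   4    3    3    3    3    4    4
  e   5    4    4    4    4    4    5
  b   6    5    5    5    5    5    5
Edit distance = dp[6][6] = 5

5


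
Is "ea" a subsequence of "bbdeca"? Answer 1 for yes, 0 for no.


Check if "ea" is a subsequence of "bbdeca"
Greedy scan:
  Position 0 ('b'): no match needed
  Position 1 ('b'): no match needed
  Position 2 ('d'): no match needed
  Position 3 ('e'): matches sub[0] = 'e'
  Position 4 ('c'): no match needed
  Position 5 ('a'): matches sub[1] = 'a'
All 2 characters matched => is a subsequence

1


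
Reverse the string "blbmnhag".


Input: blbmnhag
Reading characters right to left:
  Position 7: 'g'
  Position 6: 'a'
  Position 5: 'h'
  Position 4: 'n'
  Position 3: 'm'
  Position 2: 'b'
  Position 1: 'l'
  Position 0: 'b'
Reversed: gahnmblb

gahnmblb


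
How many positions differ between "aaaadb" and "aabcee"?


Comparing "aaaadb" and "aabcee" position by position:
  Position 0: 'a' vs 'a' => same
  Position 1: 'a' vs 'a' => same
  Position 2: 'a' vs 'b' => DIFFER
  Position 3: 'a' vs 'c' => DIFFER
  Position 4: 'd' vs 'e' => DIFFER
  Position 5: 'b' vs 'e' => DIFFER
Positions that differ: 4

4


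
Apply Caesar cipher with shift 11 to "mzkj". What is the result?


Caesar cipher: shift "mzkj" by 11
  'm' (pos 12) + 11 = pos 23 = 'x'
  'z' (pos 25) + 11 = pos 10 = 'k'
  'k' (pos 10) + 11 = pos 21 = 'v'
  'j' (pos 9) + 11 = pos 20 = 'u'
Result: xkvu

xkvu


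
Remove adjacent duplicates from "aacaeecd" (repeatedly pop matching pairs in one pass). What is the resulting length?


Input: aacaeecd
Stack-based adjacent duplicate removal:
  Read 'a': push. Stack: a
  Read 'a': matches stack top 'a' => pop. Stack: (empty)
  Read 'c': push. Stack: c
  Read 'a': push. Stack: ca
  Read 'e': push. Stack: cae
  Read 'e': matches stack top 'e' => pop. Stack: ca
  Read 'c': push. Stack: cac
  Read 'd': push. Stack: cacd
Final stack: "cacd" (length 4)

4


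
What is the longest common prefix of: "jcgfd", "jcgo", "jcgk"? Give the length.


Words: jcgfd, jcgo, jcgk
  Position 0: all 'j' => match
  Position 1: all 'c' => match
  Position 2: all 'g' => match
  Position 3: ('f', 'o', 'k') => mismatch, stop
LCP = "jcg" (length 3)

3


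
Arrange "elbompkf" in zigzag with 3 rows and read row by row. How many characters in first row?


Zigzag "elbompkf" into 3 rows:
Placing characters:
  'e' => row 0
  'l' => row 1
  'b' => row 2
  'o' => row 1
  'm' => row 0
  'p' => row 1
  'k' => row 2
  'f' => row 1
Rows:
  Row 0: "em"
  Row 1: "lopf"
  Row 2: "bk"
First row length: 2

2


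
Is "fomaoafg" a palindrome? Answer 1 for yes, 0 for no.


Input: fomaoafg
Reversed: gfaoamof
  Compare pos 0 ('f') with pos 7 ('g'): MISMATCH
  Compare pos 1 ('o') with pos 6 ('f'): MISMATCH
  Compare pos 2 ('m') with pos 5 ('a'): MISMATCH
  Compare pos 3 ('a') with pos 4 ('o'): MISMATCH
Result: not a palindrome

0


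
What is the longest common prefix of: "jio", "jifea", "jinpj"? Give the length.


Words: jio, jifea, jinpj
  Position 0: all 'j' => match
  Position 1: all 'i' => match
  Position 2: ('o', 'f', 'n') => mismatch, stop
LCP = "ji" (length 2)

2


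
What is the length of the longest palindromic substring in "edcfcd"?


Input: "edcfcd"
Checking substrings for palindromes:
  [1:6] "dcfcd" (len 5) => palindrome
  [2:5] "cfc" (len 3) => palindrome
Longest palindromic substring: "dcfcd" with length 5

5


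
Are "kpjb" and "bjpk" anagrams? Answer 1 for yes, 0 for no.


Strings: "kpjb", "bjpk"
Sorted first:  bjkp
Sorted second: bjkp
Sorted forms match => anagrams

1


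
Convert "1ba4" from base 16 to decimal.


Input: "1ba4" in base 16
Positional expansion:
  Digit '1' (value 1) x 16^3 = 4096
  Digit 'b' (value 11) x 16^2 = 2816
  Digit 'a' (value 10) x 16^1 = 160
  Digit '4' (value 4) x 16^0 = 4
Sum = 7076

7076


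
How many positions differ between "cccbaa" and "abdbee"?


Comparing "cccbaa" and "abdbee" position by position:
  Position 0: 'c' vs 'a' => DIFFER
  Position 1: 'c' vs 'b' => DIFFER
  Position 2: 'c' vs 'd' => DIFFER
  Position 3: 'b' vs 'b' => same
  Position 4: 'a' vs 'e' => DIFFER
  Position 5: 'a' vs 'e' => DIFFER
Positions that differ: 5

5


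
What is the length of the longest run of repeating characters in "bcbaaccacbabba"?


Input: "bcbaaccacbabba"
Scanning for longest run:
  Position 1 ('c'): new char, reset run to 1
  Position 2 ('b'): new char, reset run to 1
  Position 3 ('a'): new char, reset run to 1
  Position 4 ('a'): continues run of 'a', length=2
  Position 5 ('c'): new char, reset run to 1
  Position 6 ('c'): continues run of 'c', length=2
  Position 7 ('a'): new char, reset run to 1
  Position 8 ('c'): new char, reset run to 1
  Position 9 ('b'): new char, reset run to 1
  Position 10 ('a'): new char, reset run to 1
  Position 11 ('b'): new char, reset run to 1
  Position 12 ('b'): continues run of 'b', length=2
  Position 13 ('a'): new char, reset run to 1
Longest run: 'a' with length 2

2


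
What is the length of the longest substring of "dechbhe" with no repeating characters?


Input: "dechbhe"
Sliding window (track last position of each char):
  Position 0 ('d'): window [0,0] length 1 -- new best
  Position 1 ('e'): window [0,1] length 2 -- new best
  Position 2 ('c'): window [0,2] length 3 -- new best
  Position 3 ('h'): window [0,3] length 4 -- new best
  Position 4 ('b'): window [0,4] length 5 -- new best
  Position 5 ('h'): repeat (last at 3), move window start to 4
  Position 5 ('h'): window [4,5] length 2
  Position 6 ('e'): window [4,6] length 3
Longest substring with no repeats: "dechb" with length 5

5


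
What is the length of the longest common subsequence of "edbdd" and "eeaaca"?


LCS of "edbdd" and "eeaaca"
DP table:
           e    e    a    a    c    a
      0    0    0    0    0    0    0
  e   0    1    1    1    1    1    1
  d   0    1    1    1    1    1    1
  b   0    1    1    1    1    1    1
  d   0    1    1    1    1    1    1
  d   0    1    1    1    1    1    1
LCS length = dp[5][6] = 1

1


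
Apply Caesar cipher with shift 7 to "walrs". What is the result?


Caesar cipher: shift "walrs" by 7
  'w' (pos 22) + 7 = pos 3 = 'd'
  'a' (pos 0) + 7 = pos 7 = 'h'
  'l' (pos 11) + 7 = pos 18 = 's'
  'r' (pos 17) + 7 = pos 24 = 'y'
  's' (pos 18) + 7 = pos 25 = 'z'
Result: dhsyz

dhsyz


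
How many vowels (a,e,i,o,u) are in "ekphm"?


Input: ekphm
Checking each character:
  'e' at position 0: vowel (running total: 1)
  'k' at position 1: consonant
  'p' at position 2: consonant
  'h' at position 3: consonant
  'm' at position 4: consonant
Total vowels: 1

1


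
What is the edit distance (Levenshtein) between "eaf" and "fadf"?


Computing edit distance: "eaf" -> "fadf"
DP table:
           f    a    d    f
      0    1    2    3    4
  e   1    1    2    3    4
  a   2    2    1    2    3
  f   3    2    2    2    2
Edit distance = dp[3][4] = 2

2


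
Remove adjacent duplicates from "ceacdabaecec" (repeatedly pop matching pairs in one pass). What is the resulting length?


Input: ceacdabaecec
Stack-based adjacent duplicate removal:
  Read 'c': push. Stack: c
  Read 'e': push. Stack: ce
  Read 'a': push. Stack: cea
  Read 'c': push. Stack: ceac
  Read 'd': push. Stack: ceacd
  Read 'a': push. Stack: ceacda
  Read 'b': push. Stack: ceacdab
  Read 'a': push. Stack: ceacdaba
  Read 'e': push. Stack: ceacdabae
  Read 'c': push. Stack: ceacdabaec
  Read 'e': push. Stack: ceacdabaece
  Read 'c': push. Stack: ceacdabaecec
Final stack: "ceacdabaecec" (length 12)

12


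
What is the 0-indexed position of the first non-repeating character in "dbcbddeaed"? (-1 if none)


Input: dbcbddeaed
Character frequencies:
  'a': 1
  'b': 2
  'c': 1
  'd': 4
  'e': 2
Scanning left to right for freq == 1:
  Position 0 ('d'): freq=4, skip
  Position 1 ('b'): freq=2, skip
  Position 2 ('c'): unique! => answer = 2

2


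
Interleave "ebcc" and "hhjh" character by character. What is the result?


Interleaving "ebcc" and "hhjh":
  Position 0: 'e' from first, 'h' from second => "eh"
  Position 1: 'b' from first, 'h' from second => "bh"
  Position 2: 'c' from first, 'j' from second => "cj"
  Position 3: 'c' from first, 'h' from second => "ch"
Result: ehbhcjch

ehbhcjch


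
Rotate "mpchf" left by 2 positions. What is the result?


Input: "mpchf", rotate left by 2
First 2 characters: "mp"
Remaining characters: "chf"
Concatenate remaining + first: "chf" + "mp" = "chfmp"

chfmp


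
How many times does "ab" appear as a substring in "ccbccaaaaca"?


Searching for "ab" in "ccbccaaaaca"
Scanning each position:
  Position 0: "cc" => no
  Position 1: "cb" => no
  Position 2: "bc" => no
  Position 3: "cc" => no
  Position 4: "ca" => no
  Position 5: "aa" => no
  Position 6: "aa" => no
  Position 7: "aa" => no
  Position 8: "ac" => no
  Position 9: "ca" => no
Total occurrences: 0

0


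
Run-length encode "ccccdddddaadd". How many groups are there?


Input: ccccdddddaadd
Scanning for consecutive runs:
  Group 1: 'c' x 4 (positions 0-3)
  Group 2: 'd' x 5 (positions 4-8)
  Group 3: 'a' x 2 (positions 9-10)
  Group 4: 'd' x 2 (positions 11-12)
Total groups: 4

4


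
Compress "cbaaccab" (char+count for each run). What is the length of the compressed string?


Input: cbaaccab
Runs:
  'c' x 1 => "c1"
  'b' x 1 => "b1"
  'a' x 2 => "a2"
  'c' x 2 => "c2"
  'a' x 1 => "a1"
  'b' x 1 => "b1"
Compressed: "c1b1a2c2a1b1"
Compressed length: 12

12


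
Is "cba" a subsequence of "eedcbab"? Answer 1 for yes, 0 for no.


Check if "cba" is a subsequence of "eedcbab"
Greedy scan:
  Position 0 ('e'): no match needed
  Position 1 ('e'): no match needed
  Position 2 ('d'): no match needed
  Position 3 ('c'): matches sub[0] = 'c'
  Position 4 ('b'): matches sub[1] = 'b'
  Position 5 ('a'): matches sub[2] = 'a'
  Position 6 ('b'): no match needed
All 3 characters matched => is a subsequence

1


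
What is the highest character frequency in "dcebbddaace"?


Input: dcebbddaace
Character counts:
  'a': 2
  'b': 2
  'c': 2
  'd': 3
  'e': 2
Maximum frequency: 3

3


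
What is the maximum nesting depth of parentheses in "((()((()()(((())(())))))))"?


Input: "((()((()()(((())(())))))))"
Tracking depth:
  Position 0 '(': depth becomes 1
  Position 1 '(': depth becomes 2
  Position 2 '(': depth becomes 3
  Position 3 ')': depth becomes 2
  Position 4 '(': depth becomes 3
  Position 5 '(': depth becomes 4
  Position 6 '(': depth becomes 5
  Position 7 ')': depth becomes 4
  Position 8 '(': depth becomes 5
  Position 9 ')': depth becomes 4
  Position 10 '(': depth becomes 5
  Position 11 '(': depth becomes 6
  Position 12 '(': depth becomes 7
  Position 13 '(': depth becomes 8
  Position 14 ')': depth becomes 7
  Position 15 ')': depth becomes 6
  Position 16 '(': depth becomes 7
  Position 17 '(': depth becomes 8
  Position 18 ')': depth becomes 7
  Position 19 ')': depth becomes 6
  Position 20 ')': depth becomes 5
  Position 21 ')': depth becomes 4
  Position 22 ')': depth becomes 3
  Position 23 ')': depth becomes 2
  Position 24 ')': depth becomes 1
  Position 25 ')': depth becomes 0
Maximum depth reached: 8

8


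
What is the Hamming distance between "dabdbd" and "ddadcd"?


Comparing "dabdbd" and "ddadcd" position by position:
  Position 0: 'd' vs 'd' => same
  Position 1: 'a' vs 'd' => differ
  Position 2: 'b' vs 'a' => differ
  Position 3: 'd' vs 'd' => same
  Position 4: 'b' vs 'c' => differ
  Position 5: 'd' vs 'd' => same
Total differences (Hamming distance): 3

3


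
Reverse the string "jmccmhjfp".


Input: jmccmhjfp
Reading characters right to left:
  Position 8: 'p'
  Position 7: 'f'
  Position 6: 'j'
  Position 5: 'h'
  Position 4: 'm'
  Position 3: 'c'
  Position 2: 'c'
  Position 1: 'm'
  Position 0: 'j'
Reversed: pfjhmccmj

pfjhmccmj


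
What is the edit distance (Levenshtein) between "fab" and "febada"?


Computing edit distance: "fab" -> "febada"
DP table:
           f    e    b    a    d    a
      0    1    2    3    4    5    6
  f   1    0    1    2    3    4    5
  a   2    1    1    2    2    3    4
  b   3    2    2    1    2    3    4
Edit distance = dp[3][6] = 4

4


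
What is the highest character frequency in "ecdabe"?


Input: ecdabe
Character counts:
  'a': 1
  'b': 1
  'c': 1
  'd': 1
  'e': 2
Maximum frequency: 2

2


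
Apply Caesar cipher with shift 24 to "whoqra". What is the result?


Caesar cipher: shift "whoqra" by 24
  'w' (pos 22) + 24 = pos 20 = 'u'
  'h' (pos 7) + 24 = pos 5 = 'f'
  'o' (pos 14) + 24 = pos 12 = 'm'
  'q' (pos 16) + 24 = pos 14 = 'o'
  'r' (pos 17) + 24 = pos 15 = 'p'
  'a' (pos 0) + 24 = pos 24 = 'y'
Result: ufmopy

ufmopy


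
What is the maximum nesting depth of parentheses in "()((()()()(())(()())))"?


Input: "()((()()()(())(()())))"
Tracking depth:
  Position 0 '(': depth becomes 1
  Position 1 ')': depth becomes 0
  Position 2 '(': depth becomes 1
  Position 3 '(': depth becomes 2
  Position 4 '(': depth becomes 3
  Position 5 ')': depth becomes 2
  Position 6 '(': depth becomes 3
  Position 7 ')': depth becomes 2
  Position 8 '(': depth becomes 3
  Position 9 ')': depth becomes 2
  Position 10 '(': depth becomes 3
  Position 11 '(': depth becomes 4
  Position 12 ')': depth becomes 3
  Position 13 ')': depth becomes 2
  Position 14 '(': depth becomes 3
  Position 15 '(': depth becomes 4
  Position 16 ')': depth becomes 3
  Position 17 '(': depth becomes 4
  Position 18 ')': depth becomes 3
  Position 19 ')': depth becomes 2
  Position 20 ')': depth becomes 1
  Position 21 ')': depth becomes 0
Maximum depth reached: 4

4


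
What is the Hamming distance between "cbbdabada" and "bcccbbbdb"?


Comparing "cbbdabada" and "bcccbbbdb" position by position:
  Position 0: 'c' vs 'b' => differ
  Position 1: 'b' vs 'c' => differ
  Position 2: 'b' vs 'c' => differ
  Position 3: 'd' vs 'c' => differ
  Position 4: 'a' vs 'b' => differ
  Position 5: 'b' vs 'b' => same
  Position 6: 'a' vs 'b' => differ
  Position 7: 'd' vs 'd' => same
  Position 8: 'a' vs 'b' => differ
Total differences (Hamming distance): 7

7


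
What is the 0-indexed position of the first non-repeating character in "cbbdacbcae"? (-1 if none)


Input: cbbdacbcae
Character frequencies:
  'a': 2
  'b': 3
  'c': 3
  'd': 1
  'e': 1
Scanning left to right for freq == 1:
  Position 0 ('c'): freq=3, skip
  Position 1 ('b'): freq=3, skip
  Position 2 ('b'): freq=3, skip
  Position 3 ('d'): unique! => answer = 3

3


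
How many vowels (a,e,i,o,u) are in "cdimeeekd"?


Input: cdimeeekd
Checking each character:
  'c' at position 0: consonant
  'd' at position 1: consonant
  'i' at position 2: vowel (running total: 1)
  'm' at position 3: consonant
  'e' at position 4: vowel (running total: 2)
  'e' at position 5: vowel (running total: 3)
  'e' at position 6: vowel (running total: 4)
  'k' at position 7: consonant
  'd' at position 8: consonant
Total vowels: 4

4


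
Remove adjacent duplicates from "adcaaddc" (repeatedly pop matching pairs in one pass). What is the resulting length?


Input: adcaaddc
Stack-based adjacent duplicate removal:
  Read 'a': push. Stack: a
  Read 'd': push. Stack: ad
  Read 'c': push. Stack: adc
  Read 'a': push. Stack: adca
  Read 'a': matches stack top 'a' => pop. Stack: adc
  Read 'd': push. Stack: adcd
  Read 'd': matches stack top 'd' => pop. Stack: adc
  Read 'c': matches stack top 'c' => pop. Stack: ad
Final stack: "ad" (length 2)

2


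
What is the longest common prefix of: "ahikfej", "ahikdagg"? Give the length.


Words: ahikfej, ahikdagg
  Position 0: all 'a' => match
  Position 1: all 'h' => match
  Position 2: all 'i' => match
  Position 3: all 'k' => match
  Position 4: ('f', 'd') => mismatch, stop
LCP = "ahik" (length 4)

4


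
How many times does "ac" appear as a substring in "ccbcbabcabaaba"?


Searching for "ac" in "ccbcbabcabaaba"
Scanning each position:
  Position 0: "cc" => no
  Position 1: "cb" => no
  Position 2: "bc" => no
  Position 3: "cb" => no
  Position 4: "ba" => no
  Position 5: "ab" => no
  Position 6: "bc" => no
  Position 7: "ca" => no
  Position 8: "ab" => no
  Position 9: "ba" => no
  Position 10: "aa" => no
  Position 11: "ab" => no
  Position 12: "ba" => no
Total occurrences: 0

0


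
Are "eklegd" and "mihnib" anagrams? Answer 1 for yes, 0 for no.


Strings: "eklegd", "mihnib"
Sorted first:  deegkl
Sorted second: bhiimn
Differ at position 0: 'd' vs 'b' => not anagrams

0


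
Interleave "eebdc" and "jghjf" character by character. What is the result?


Interleaving "eebdc" and "jghjf":
  Position 0: 'e' from first, 'j' from second => "ej"
  Position 1: 'e' from first, 'g' from second => "eg"
  Position 2: 'b' from first, 'h' from second => "bh"
  Position 3: 'd' from first, 'j' from second => "dj"
  Position 4: 'c' from first, 'f' from second => "cf"
Result: ejegbhdjcf

ejegbhdjcf


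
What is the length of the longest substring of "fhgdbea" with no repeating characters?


Input: "fhgdbea"
Sliding window (track last position of each char):
  Position 0 ('f'): window [0,0] length 1 -- new best
  Position 1 ('h'): window [0,1] length 2 -- new best
  Position 2 ('g'): window [0,2] length 3 -- new best
  Position 3 ('d'): window [0,3] length 4 -- new best
  Position 4 ('b'): window [0,4] length 5 -- new best
  Position 5 ('e'): window [0,5] length 6 -- new best
  Position 6 ('a'): window [0,6] length 7 -- new best
Longest substring with no repeats: "fhgdbea" with length 7

7


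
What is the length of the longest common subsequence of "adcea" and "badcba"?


LCS of "adcea" and "badcba"
DP table:
           b    a    d    c    b    a
      0    0    0    0    0    0    0
  a   0    0    1    1    1    1    1
  d   0    0    1    2    2    2    2
  c   0    0    1    2    3    3    3
  e   0    0    1    2    3    3    3
  a   0    0    1    2    3    3    4
LCS length = dp[5][6] = 4

4
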